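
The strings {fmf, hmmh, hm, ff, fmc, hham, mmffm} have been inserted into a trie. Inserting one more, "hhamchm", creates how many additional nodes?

The longest prefix of "hhamchm" already in the trie is "hham" (length 4).
So 7 − 4 = 3 new nodes.

3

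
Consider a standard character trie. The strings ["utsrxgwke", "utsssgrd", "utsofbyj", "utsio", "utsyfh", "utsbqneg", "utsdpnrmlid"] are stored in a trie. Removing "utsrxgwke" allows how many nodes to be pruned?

Walk "utsrxgwke" from the leaf back toward the root, removing each node that no remaining word uses.
The suffix "rxgwke" (6 nodes) is used only by "utsrxgwke"; the node for "uts" still has the child "s", so pruning stops there.
Nodes removed: 6

6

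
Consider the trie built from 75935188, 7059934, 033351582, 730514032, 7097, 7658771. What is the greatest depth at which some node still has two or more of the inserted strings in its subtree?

2

Equivalently: take the maximum, over all pairs, of their longest common prefix length.
e.g. "7059934" and "7097" share the prefix "70" of length 2; no pair shares a longer one.
Longest shared-prefix length: 2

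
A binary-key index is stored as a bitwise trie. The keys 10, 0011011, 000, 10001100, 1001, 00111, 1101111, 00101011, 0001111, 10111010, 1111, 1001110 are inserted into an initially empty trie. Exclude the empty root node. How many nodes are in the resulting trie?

For each word, the new-node count is its length minus the longest prefix already in the trie:
  "10" → 2 new (1, 0)
  "0011011" → 7 new (0, 0, 1, 1, 0, 1, 1)
  "000" → prefix "00" already present; 1 new (0)
  "10001100" → prefix "10" already present; 6 new (0, 0, 1, 1, 0, 0)
  "1001" → prefix "100" already present; 1 new (1)
  "00111" → prefix "0011" already present; 1 new (1)
  "1101111" → prefix "1" already present; 6 new (1, 0, 1, 1, 1, 1)
  "00101011" → prefix "001" already present; 5 new (0, 1, 0, 1, 1)
  "0001111" → prefix "000" already present; 4 new (1, 1, 1, 1)
  "10111010" → prefix "10" already present; 6 new (1, 1, 1, 0, 1, 0)
  "1111" → prefix "11" already present; 2 new (1, 1)
  "1001110" → prefix "1001" already present; 3 new (1, 1, 0)
Total nodes = 2 + 7 + 1 + 6 + 1 + 1 + 6 + 5 + 4 + 6 + 2 + 3 = 44

44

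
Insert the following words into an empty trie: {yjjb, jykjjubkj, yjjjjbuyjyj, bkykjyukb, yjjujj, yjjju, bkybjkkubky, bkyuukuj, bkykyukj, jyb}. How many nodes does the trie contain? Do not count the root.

52

Count nodes per top-level branch (shared prefixes stored once):
  'b'-branch (bkybjkkubky, bkykjyukb, bkykyukj, bkyuukuj): 26 nodes
  'j'-branch (jyb, jykjjubkj): 10 nodes
  'y'-branch (yjjb, yjjjjbuyjyj, yjjju, yjjujj): 16 nodes
Sum: 52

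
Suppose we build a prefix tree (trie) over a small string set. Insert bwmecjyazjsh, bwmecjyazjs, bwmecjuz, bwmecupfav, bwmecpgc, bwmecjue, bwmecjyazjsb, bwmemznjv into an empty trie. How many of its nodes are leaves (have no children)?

A leaf is a node with no children — equivalently, the end of a word that is not a proper prefix of any other stored word.
Those words: "bwmecjue", "bwmecjuz", "bwmecjyazjsb", "bwmecjyazjsh", "bwmecpgc", "bwmecupfav", "bwmemznjv"
Leaf count: 7

7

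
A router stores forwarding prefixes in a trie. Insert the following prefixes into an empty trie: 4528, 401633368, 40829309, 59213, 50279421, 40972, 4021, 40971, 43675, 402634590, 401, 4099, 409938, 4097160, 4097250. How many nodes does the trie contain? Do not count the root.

53

Insert word by word; a character creates a node only if that edge doesn't already exist:
  "4528" → 4 new (4, 5, 2, 8)
  "401633368" → prefix "4" already present; 8 new (0, 1, 6, 3, 3, 3, 6, 8)
  "40829309" → prefix "40" already present; 6 new (8, 2, 9, 3, 0, 9)
  "59213" → 5 new (5, 9, 2, 1, 3)
  "50279421" → prefix "5" already present; 7 new (0, 2, 7, 9, 4, 2, 1)
  "40972" → prefix "40" already present; 3 new (9, 7, 2)
  "4021" → prefix "40" already present; 2 new (2, 1)
  "40971" → prefix "4097" already present; 1 new (1)
  "43675" → prefix "4" already present; 4 new (3, 6, 7, 5)
  "402634590" → prefix "402" already present; 6 new (6, 3, 4, 5, 9, 0)
  "401" → prefix "401" already present; 0 new (none)
  "4099" → prefix "409" already present; 1 new (9)
  "409938" → prefix "4099" already present; 2 new (3, 8)
  "4097160" → prefix "40971" already present; 2 new (6, 0)
  "4097250" → prefix "40972" already present; 2 new (5, 0)
Total nodes = 4 + 8 + 6 + 5 + 7 + 3 + 2 + 1 + 4 + 6 + 0 + 1 + 2 + 2 + 2 = 53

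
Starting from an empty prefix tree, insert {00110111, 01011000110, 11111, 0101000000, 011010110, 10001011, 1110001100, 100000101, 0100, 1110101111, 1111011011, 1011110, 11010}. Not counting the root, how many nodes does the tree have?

76

Insert word by word; a character creates a node only if that edge doesn't already exist:
  "00110111" → 8 new (0, 0, 1, 1, 0, 1, 1, 1)
  "01011000110" → prefix "0" already present; 10 new (1, 0, 1, 1, 0, 0, 0, 1, 1, 0)
  "11111" → 5 new (1, 1, 1, 1, 1)
  "0101000000" → prefix "0101" already present; 6 new (0, 0, 0, 0, 0, 0)
  "011010110" → prefix "01" already present; 7 new (1, 0, 1, 0, 1, 1, 0)
  "10001011" → prefix "1" already present; 7 new (0, 0, 0, 1, 0, 1, 1)
  "1110001100" → prefix "111" already present; 7 new (0, 0, 0, 1, 1, 0, 0)
  "100000101" → prefix "1000" already present; 5 new (0, 0, 1, 0, 1)
  "0100" → prefix "010" already present; 1 new (0)
  "1110101111" → prefix "1110" already present; 6 new (1, 0, 1, 1, 1, 1)
  "1111011011" → prefix "1111" already present; 6 new (0, 1, 1, 0, 1, 1)
  "1011110" → prefix "10" already present; 5 new (1, 1, 1, 1, 0)
  "11010" → prefix "11" already present; 3 new (0, 1, 0)
Total nodes = 8 + 10 + 5 + 6 + 7 + 7 + 7 + 5 + 1 + 6 + 6 + 5 + 3 = 76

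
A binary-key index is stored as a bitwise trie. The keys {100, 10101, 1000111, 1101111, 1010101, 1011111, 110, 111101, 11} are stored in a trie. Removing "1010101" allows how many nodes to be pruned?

2

After clearing the end-marker at "1010101", prune upward until reaching a node still needed by another word.
The suffix "01" (2 nodes) is used only by "1010101"; "10101" is itself a stored word, so pruning stops there.
Nodes removed: 2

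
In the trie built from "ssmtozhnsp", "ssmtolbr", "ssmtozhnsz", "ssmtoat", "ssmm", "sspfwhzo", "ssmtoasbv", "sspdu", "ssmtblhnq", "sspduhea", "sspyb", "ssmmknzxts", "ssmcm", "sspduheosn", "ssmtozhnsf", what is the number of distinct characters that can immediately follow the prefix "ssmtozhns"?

3

Walk "ssmtozhns" from the root, arriving at one node.
Characters that immediately follow "ssmtozhns" among the stored strings: {f, p, z}.
That node has 3 child edges.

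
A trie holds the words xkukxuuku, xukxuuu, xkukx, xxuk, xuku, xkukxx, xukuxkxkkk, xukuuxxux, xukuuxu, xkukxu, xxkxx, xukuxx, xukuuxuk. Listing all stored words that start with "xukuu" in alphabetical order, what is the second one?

xukuuxuk

Words with prefix "xukuu", in lexicographic order: "xukuuxu", "xukuuxuk", "xukuuxxux"
The 2nd is xukuuxuk.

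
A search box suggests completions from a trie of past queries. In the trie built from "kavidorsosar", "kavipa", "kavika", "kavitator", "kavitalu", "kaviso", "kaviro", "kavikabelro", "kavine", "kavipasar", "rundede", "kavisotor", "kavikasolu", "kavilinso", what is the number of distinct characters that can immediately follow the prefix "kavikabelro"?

0

Walk "kavikabelro" from the root, arriving at one node.
No stored string extends past "kavikabelro".
That node has 0 child edges.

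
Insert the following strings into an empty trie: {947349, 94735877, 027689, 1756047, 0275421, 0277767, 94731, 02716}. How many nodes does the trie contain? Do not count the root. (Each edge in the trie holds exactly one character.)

34

Trie structure (* marks end of a word):
(root)
├─ 0
│  └─ 2
│     └─ 7
│        ├─ 1
│        │  └─ 6 *
│        ├─ 5
│        │  └─ 4
│        │     └─ 2
│        │        └─ 1 *
│        ├─ 6
│        │  └─ 8
│        │     └─ 9 *
│        └─ 7
│           └─ 7
│              └─ 6
│                 └─ 7 *
├─ 1
│  └─ 7
│     └─ 5
│        └─ 6
│           └─ 0
│              └─ 4
│                 └─ 7 *
└─ 9
   └─ 4
      └─ 7
         └─ 3
            ├─ 1 *
            ├─ 4
            │  └─ 9 *
            └─ 5
               └─ 8
                  └─ 7
                     └─ 7 *
Counting every labelled node above: 34.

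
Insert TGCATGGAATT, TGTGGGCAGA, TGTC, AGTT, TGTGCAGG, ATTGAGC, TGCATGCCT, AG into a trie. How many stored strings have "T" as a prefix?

5

Walk to "T"; the words in its subtree are exactly those with that prefix.
Matches: "TGCATGCCT", "TGCATGGAATT", "TGTC", "TGTGCAGG", "TGTGGGCAGA"
Count: 5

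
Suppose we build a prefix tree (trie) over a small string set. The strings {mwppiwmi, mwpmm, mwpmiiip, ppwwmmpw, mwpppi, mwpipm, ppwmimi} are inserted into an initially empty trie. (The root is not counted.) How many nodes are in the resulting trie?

31

Trie structure (* marks end of a word):
(root)
├─ m
│  └─ w
│     └─ p
│        ├─ i
│        │  └─ p
│        │     └─ m *
│        ├─ m
│        │  ├─ i
│        │  │  └─ i
│        │  │     └─ i
│        │  │        └─ p *
│        │  └─ m *
│        └─ p
│           ├─ i
│           │  └─ w
│           │     └─ m
│           │        └─ i *
│           └─ p
│              └─ i *
└─ p
   └─ p
      └─ w
         ├─ m
         │  └─ i
         │     └─ m
         │        └─ i *
         └─ w
            └─ m
               └─ m
                  └─ p
                     └─ w *
Counting every labelled node above: 31.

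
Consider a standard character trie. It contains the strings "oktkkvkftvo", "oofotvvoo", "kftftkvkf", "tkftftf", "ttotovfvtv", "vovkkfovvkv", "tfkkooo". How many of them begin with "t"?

Walk to "t"; the words in its subtree are exactly those with that prefix.
Matches: "tfkkooo", "tkftftf", "ttotovfvtv"
Count: 3

3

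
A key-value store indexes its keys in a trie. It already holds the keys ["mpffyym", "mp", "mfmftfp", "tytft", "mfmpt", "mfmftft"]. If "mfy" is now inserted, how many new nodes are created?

1

Walking "mfy" from the root, the first 2 characters ("mf") follow existing edges; "y" is the first miss.
So 3 − 2 = 1 new nodes.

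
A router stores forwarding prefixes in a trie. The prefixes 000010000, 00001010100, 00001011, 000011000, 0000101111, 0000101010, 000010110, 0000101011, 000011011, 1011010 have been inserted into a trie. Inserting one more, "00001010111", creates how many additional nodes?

1

"0000101011" is already a path in the trie; the remaining "1" must be added.
So 11 − 10 = 1 new nodes.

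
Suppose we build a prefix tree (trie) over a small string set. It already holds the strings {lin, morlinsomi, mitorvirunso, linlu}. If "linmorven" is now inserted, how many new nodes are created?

6

"lin" is already a path in the trie; the remaining "morven" must be added.
So 9 − 3 = 6 new nodes.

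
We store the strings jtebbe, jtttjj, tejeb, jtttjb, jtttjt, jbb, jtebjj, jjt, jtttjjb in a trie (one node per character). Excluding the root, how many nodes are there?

Trace insertions, counting only characters that open a new branch:
  "jtebbe" → 6 new (j, t, e, b, b, e)
  "jtttjj" → prefix "jt" already present; 4 new (t, t, j, j)
  "tejeb" → 5 new (t, e, j, e, b)
  "jtttjb" → prefix "jtttj" already present; 1 new (b)
  "jtttjt" → prefix "jtttj" already present; 1 new (t)
  "jbb" → prefix "j" already present; 2 new (b, b)
  "jtebjj" → prefix "jteb" already present; 2 new (j, j)
  "jjt" → prefix "j" already present; 2 new (j, t)
  "jtttjjb" → prefix "jtttjj" already present; 1 new (b)
Total nodes = 6 + 4 + 5 + 1 + 1 + 2 + 2 + 2 + 1 = 24

24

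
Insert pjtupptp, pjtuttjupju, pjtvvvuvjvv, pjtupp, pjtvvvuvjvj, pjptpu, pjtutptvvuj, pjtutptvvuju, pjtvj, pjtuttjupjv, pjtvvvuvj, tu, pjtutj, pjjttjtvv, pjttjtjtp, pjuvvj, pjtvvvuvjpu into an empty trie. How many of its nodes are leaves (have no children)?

14

Leaves are exactly the stored words that no other stored word extends.
Those words: "pjjttjtvv", "pjptpu", "pjttjtjtp", "pjtupptp", "pjtutj", "pjtutptvvuju", "pjtuttjupju", "pjtuttjupjv", "pjtvj", "pjtvvvuvjpu", "pjtvvvuvjvj", "pjtvvvuvjvv", "pjuvvj", "tu"
Leaf count: 14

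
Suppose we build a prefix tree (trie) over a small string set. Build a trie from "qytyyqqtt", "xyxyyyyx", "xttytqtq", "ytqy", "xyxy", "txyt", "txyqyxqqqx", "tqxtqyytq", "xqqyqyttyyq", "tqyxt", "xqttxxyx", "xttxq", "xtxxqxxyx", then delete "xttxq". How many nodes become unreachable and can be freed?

After clearing the end-marker at "xttxq", prune upward until reaching a node still needed by another word.
The suffix "xq" (2 nodes) is used only by "xttxq"; the node for "xtt" still has the child "y", so pruning stops there.
Nodes removed: 2

2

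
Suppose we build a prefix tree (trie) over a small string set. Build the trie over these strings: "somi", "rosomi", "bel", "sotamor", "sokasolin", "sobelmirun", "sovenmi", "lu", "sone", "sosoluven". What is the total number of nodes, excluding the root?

49

Insert word by word; a character creates a node only if that edge doesn't already exist:
  "somi" → 4 new (s, o, m, i)
  "rosomi" → 6 new (r, o, s, o, m, i)
  "bel" → 3 new (b, e, l)
  "sotamor" → prefix "so" already present; 5 new (t, a, m, o, r)
  "sokasolin" → prefix "so" already present; 7 new (k, a, s, o, l, i, n)
  "sobelmirun" → prefix "so" already present; 8 new (b, e, l, m, i, r, u, n)
  "sovenmi" → prefix "so" already present; 5 new (v, e, n, m, i)
  "lu" → 2 new (l, u)
  "sone" → prefix "so" already present; 2 new (n, e)
  "sosoluven" → prefix "so" already present; 7 new (s, o, l, u, v, e, n)
Total nodes = 4 + 6 + 3 + 5 + 7 + 8 + 5 + 2 + 2 + 7 = 49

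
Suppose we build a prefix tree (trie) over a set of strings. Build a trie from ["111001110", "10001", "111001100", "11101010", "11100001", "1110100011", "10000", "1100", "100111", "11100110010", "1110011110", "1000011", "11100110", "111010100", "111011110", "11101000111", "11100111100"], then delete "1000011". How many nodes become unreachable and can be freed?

2

After clearing the end-marker at "1000011", prune upward until reaching a node still needed by another word.
The suffix "11" (2 nodes) is used only by "1000011"; "10000" is itself a stored word, so pruning stops there.
Nodes removed: 2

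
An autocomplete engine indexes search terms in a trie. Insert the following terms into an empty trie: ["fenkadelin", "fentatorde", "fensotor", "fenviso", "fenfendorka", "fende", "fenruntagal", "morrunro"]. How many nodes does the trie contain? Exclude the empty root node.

For each word, the new-node count is its length minus the longest prefix already in the trie:
  "fenkadelin" → 10 new (f, e, n, k, a, d, e, l, i, n)
  "fentatorde" → prefix "fen" already present; 7 new (t, a, t, o, r, d, e)
  "fensotor" → prefix "fen" already present; 5 new (s, o, t, o, r)
  "fenviso" → prefix "fen" already present; 4 new (v, i, s, o)
  "fenfendorka" → prefix "fen" already present; 8 new (f, e, n, d, o, r, k, a)
  "fende" → prefix "fen" already present; 2 new (d, e)
  "fenruntagal" → prefix "fen" already present; 8 new (r, u, n, t, a, g, a, l)
  "morrunro" → 8 new (m, o, r, r, u, n, r, o)
Total nodes = 10 + 7 + 5 + 4 + 8 + 2 + 8 + 8 = 52

52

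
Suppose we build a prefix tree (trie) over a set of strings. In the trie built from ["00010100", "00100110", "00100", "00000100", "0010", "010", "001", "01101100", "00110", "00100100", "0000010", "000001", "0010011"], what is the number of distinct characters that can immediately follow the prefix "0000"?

1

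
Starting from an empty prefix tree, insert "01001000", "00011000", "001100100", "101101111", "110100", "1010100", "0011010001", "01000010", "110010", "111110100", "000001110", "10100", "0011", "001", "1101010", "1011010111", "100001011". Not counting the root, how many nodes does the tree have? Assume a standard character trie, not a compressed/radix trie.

79

Trace insertions, counting only characters that open a new branch:
  "01001000" → 8 new (0, 1, 0, 0, 1, 0, 0, 0)
  "00011000" → prefix "0" already present; 7 new (0, 0, 1, 1, 0, 0, 0)
  "001100100" → prefix "00" already present; 7 new (1, 1, 0, 0, 1, 0, 0)
  "101101111" → 9 new (1, 0, 1, 1, 0, 1, 1, 1, 1)
  "110100" → prefix "1" already present; 5 new (1, 0, 1, 0, 0)
  "1010100" → prefix "101" already present; 4 new (0, 1, 0, 0)
  "0011010001" → prefix "00110" already present; 5 new (1, 0, 0, 0, 1)
  "01000010" → prefix "0100" already present; 4 new (0, 0, 1, 0)
  "110010" → prefix "110" already present; 3 new (0, 1, 0)
  "111110100" → prefix "11" already present; 7 new (1, 1, 1, 0, 1, 0, 0)
  "000001110" → prefix "000" already present; 6 new (0, 0, 1, 1, 1, 0)
  "10100" → prefix "1010" already present; 1 new (0)
  "0011" → prefix "0011" already present; 0 new (none)
  "001" → prefix "001" already present; 0 new (none)
  "1101010" → prefix "11010" already present; 2 new (1, 0)
  "1011010111" → prefix "101101" already present; 4 new (0, 1, 1, 1)
  "100001011" → prefix "10" already present; 7 new (0, 0, 0, 1, 0, 1, 1)
Total nodes = 8 + 7 + 7 + 9 + 5 + 4 + 5 + 4 + 3 + 7 + 6 + 1 + 0 + 0 + 2 + 4 + 7 = 79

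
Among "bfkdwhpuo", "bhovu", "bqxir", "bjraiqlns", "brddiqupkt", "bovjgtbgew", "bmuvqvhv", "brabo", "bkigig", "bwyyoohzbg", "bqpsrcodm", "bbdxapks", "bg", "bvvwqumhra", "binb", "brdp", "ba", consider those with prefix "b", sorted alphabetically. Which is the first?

ba

Filter for "b…" and sort: "ba", "bbdxapks", "bfkdwhpuo", "bg", "bhovu", "binb", "bjraiqlns", "bkigig", "bmuvqvhv", "bovjgtbgew", "bqpsrcodm", "bqxir", "brabo", "brddiqupkt", "brdp", "bvvwqumhra", "bwyyoohzbg"
The 1st is ba.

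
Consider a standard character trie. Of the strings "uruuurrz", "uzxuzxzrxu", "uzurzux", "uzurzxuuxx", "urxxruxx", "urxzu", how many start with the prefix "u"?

Filter for entries beginning with "u":
Words under "u": uruuurrz, urxxruxx, urxzu, uzurzux, uzurzxuuxx, uzxuzxzrxu
Count: 6

6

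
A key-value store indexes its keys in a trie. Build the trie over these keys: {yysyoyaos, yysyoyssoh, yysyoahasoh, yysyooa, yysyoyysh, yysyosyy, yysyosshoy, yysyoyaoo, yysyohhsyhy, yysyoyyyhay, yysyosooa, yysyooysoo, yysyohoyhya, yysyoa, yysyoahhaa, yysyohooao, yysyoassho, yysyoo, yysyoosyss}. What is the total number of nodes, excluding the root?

Trace insertions, counting only characters that open a new branch:
  "yysyoyaos" → 9 new (y, y, s, y, o, y, a, o, s)
  "yysyoyssoh" → prefix "yysyoy" already present; 4 new (s, s, o, h)
  "yysyoahasoh" → prefix "yysyo" already present; 6 new (a, h, a, s, o, h)
  "yysyooa" → prefix "yysyo" already present; 2 new (o, a)
  "yysyoyysh" → prefix "yysyoy" already present; 3 new (y, s, h)
  "yysyosyy" → prefix "yysyo" already present; 3 new (s, y, y)
  "yysyosshoy" → prefix "yysyos" already present; 4 new (s, h, o, y)
  "yysyoyaoo" → prefix "yysyoyao" already present; 1 new (o)
  "yysyohhsyhy" → prefix "yysyo" already present; 6 new (h, h, s, y, h, y)
  "yysyoyyyhay" → prefix "yysyoyy" already present; 4 new (y, h, a, y)
  "yysyosooa" → prefix "yysyos" already present; 3 new (o, o, a)
  "yysyooysoo" → prefix "yysyoo" already present; 4 new (y, s, o, o)
  "yysyohoyhya" → prefix "yysyoh" already present; 5 new (o, y, h, y, a)
  "yysyoa" → prefix "yysyoa" already present; 0 new (none)
  "yysyoahhaa" → prefix "yysyoah" already present; 3 new (h, a, a)
  "yysyohooao" → prefix "yysyoho" already present; 3 new (o, a, o)
  "yysyoassho" → prefix "yysyoa" already present; 4 new (s, s, h, o)
  "yysyoo" → prefix "yysyoo" already present; 0 new (none)
  "yysyoosyss" → prefix "yysyoo" already present; 4 new (s, y, s, s)
Total nodes = 9 + 4 + 6 + 2 + 3 + 3 + 4 + 1 + 6 + 4 + 3 + 4 + 5 + 0 + 3 + 3 + 4 + 0 + 4 = 68

68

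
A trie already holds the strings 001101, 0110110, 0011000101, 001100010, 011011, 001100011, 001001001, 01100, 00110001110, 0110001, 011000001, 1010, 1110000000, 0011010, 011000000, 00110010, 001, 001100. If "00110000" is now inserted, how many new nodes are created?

The longest prefix of "00110000" already in the trie is "0011000" (length 7).
New nodes needed: |"00110000"| − 7 = 8 − 7 = 1.

1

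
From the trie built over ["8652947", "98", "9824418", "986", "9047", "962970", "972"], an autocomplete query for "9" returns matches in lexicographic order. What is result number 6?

DFS of the "9" subtree visits, in order: "9047", "962970", "972", "98", "9824418", "986"
Position 6: 986

986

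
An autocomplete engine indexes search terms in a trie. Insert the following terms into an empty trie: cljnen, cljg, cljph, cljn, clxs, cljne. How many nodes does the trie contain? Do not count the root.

11

Trie structure (* marks end of a word):
(root)
└─ c
   └─ l
      ├─ j
      │  ├─ g *
      │  ├─ n *
      │  │  └─ e *
      │  │     └─ n *
      │  └─ p
      │     └─ h *
      └─ x
         └─ s *
Counting every labelled node above: 11.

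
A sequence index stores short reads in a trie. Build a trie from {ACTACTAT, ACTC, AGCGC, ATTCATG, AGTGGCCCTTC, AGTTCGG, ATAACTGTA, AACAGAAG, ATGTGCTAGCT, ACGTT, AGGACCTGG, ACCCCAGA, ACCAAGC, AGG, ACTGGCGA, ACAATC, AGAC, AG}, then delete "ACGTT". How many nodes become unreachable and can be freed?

Walk "ACGTT" from the leaf back toward the root, removing each node that no remaining word uses.
The suffix "GTT" (3 nodes) is used only by "ACGTT"; the node for "AC" still has the child "T", so pruning stops there.
Nodes removed: 3

3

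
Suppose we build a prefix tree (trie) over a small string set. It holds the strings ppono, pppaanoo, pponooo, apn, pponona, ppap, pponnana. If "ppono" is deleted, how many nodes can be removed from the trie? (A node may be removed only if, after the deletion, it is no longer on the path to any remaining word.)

A node on "ppono"'s path can go only if nothing else ends at it or branches off below it.
Every node on "ppono" is still needed (e.g. by "pponooo"), so nothing is freed.
Nodes removed: 0

0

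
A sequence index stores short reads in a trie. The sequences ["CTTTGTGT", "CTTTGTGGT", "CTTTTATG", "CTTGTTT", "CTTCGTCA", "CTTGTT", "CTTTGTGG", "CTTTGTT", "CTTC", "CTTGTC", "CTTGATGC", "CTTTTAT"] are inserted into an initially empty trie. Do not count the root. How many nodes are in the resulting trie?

Trace insertions, counting only characters that open a new branch:
  "CTTTGTGT" → 8 new (C, T, T, T, G, T, G, T)
  "CTTTGTGGT" → prefix "CTTTGTG" already present; 2 new (G, T)
  "CTTTTATG" → prefix "CTTT" already present; 4 new (T, A, T, G)
  "CTTGTTT" → prefix "CTT" already present; 4 new (G, T, T, T)
  "CTTCGTCA" → prefix "CTT" already present; 5 new (C, G, T, C, A)
  "CTTGTT" → prefix "CTTGTT" already present; 0 new (none)
  "CTTTGTGG" → prefix "CTTTGTGG" already present; 0 new (none)
  "CTTTGTT" → prefix "CTTTGT" already present; 1 new (T)
  "CTTC" → prefix "CTTC" already present; 0 new (none)
  "CTTGTC" → prefix "CTTGT" already present; 1 new (C)
  "CTTGATGC" → prefix "CTTG" already present; 4 new (A, T, G, C)
  "CTTTTAT" → prefix "CTTTTAT" already present; 0 new (none)
Total nodes = 8 + 2 + 4 + 4 + 5 + 0 + 0 + 1 + 0 + 1 + 4 + 0 = 29

29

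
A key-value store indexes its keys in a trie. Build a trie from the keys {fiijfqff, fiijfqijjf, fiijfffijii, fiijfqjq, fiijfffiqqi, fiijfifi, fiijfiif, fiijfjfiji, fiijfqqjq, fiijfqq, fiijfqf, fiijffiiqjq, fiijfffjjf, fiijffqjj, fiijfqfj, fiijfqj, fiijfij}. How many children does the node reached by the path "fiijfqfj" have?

0

The children of the "fiijfqfj" node are the distinct next characters among strings starting with "fiijfqfj".
No stored string extends past "fiijfqfj".
That node has 0 child edges.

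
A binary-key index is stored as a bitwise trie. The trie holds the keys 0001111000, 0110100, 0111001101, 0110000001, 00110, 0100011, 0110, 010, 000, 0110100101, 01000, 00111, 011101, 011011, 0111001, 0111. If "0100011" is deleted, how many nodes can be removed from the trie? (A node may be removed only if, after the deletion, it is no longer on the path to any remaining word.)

A node on "0100011"'s path can go only if nothing else ends at it or branches off below it.
The suffix "11" (2 nodes) is used only by "0100011"; "01000" is itself a stored word, so pruning stops there.
Nodes removed: 2

2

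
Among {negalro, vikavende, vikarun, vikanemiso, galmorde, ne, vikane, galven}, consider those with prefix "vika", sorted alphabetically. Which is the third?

Words with prefix "vika", in lexicographic order: "vikane", "vikanemiso", "vikarun", "vikavende"
Position 3: vikarun

vikarun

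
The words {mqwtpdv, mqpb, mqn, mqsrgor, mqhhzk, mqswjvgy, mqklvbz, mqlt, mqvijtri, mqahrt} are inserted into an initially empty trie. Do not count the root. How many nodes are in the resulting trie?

41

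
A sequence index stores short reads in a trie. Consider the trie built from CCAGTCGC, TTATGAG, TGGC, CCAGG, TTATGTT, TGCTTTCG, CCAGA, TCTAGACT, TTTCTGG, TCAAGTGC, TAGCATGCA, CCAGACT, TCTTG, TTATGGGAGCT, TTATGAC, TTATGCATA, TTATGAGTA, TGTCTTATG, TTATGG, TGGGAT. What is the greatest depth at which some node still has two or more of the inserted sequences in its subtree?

7

Equivalently: take the maximum, over all pairs, of their longest common prefix length.
e.g. "TTATGAG" and "TTATGAGTA" share the prefix "TTATGAG" of length 7; no pair shares a longer one.
Longest shared-prefix length: 7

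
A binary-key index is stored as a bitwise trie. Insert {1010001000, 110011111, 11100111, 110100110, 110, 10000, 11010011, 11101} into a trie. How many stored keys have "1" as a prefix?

8

Walk to "1"; the words in its subtree are exactly those with that prefix.
Matches: "10000", "1010001000", "110", "110011111", "11010011", "110100110", "11100111", "11101"
Count: 8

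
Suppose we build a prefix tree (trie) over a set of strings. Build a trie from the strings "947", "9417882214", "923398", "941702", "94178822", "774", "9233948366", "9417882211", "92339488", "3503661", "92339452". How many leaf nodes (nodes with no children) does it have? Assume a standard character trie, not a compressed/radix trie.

A leaf is a node with no children — equivalently, the end of a word that is not a proper prefix of any other stored word.
Those words: "3503661", "774", "92339452", "9233948366", "92339488", "923398", "941702", "9417882211", "9417882214", "947"
Leaf count: 10

10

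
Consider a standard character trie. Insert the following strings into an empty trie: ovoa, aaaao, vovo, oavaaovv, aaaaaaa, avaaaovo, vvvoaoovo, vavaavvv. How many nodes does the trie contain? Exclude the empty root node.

45

For each word, the new-node count is its length minus the longest prefix already in the trie:
  "ovoa" → 4 new (o, v, o, a)
  "aaaao" → 5 new (a, a, a, a, o)
  "vovo" → 4 new (v, o, v, o)
  "oavaaovv" → prefix "o" already present; 7 new (a, v, a, a, o, v, v)
  "aaaaaaa" → prefix "aaaa" already present; 3 new (a, a, a)
  "avaaaovo" → prefix "a" already present; 7 new (v, a, a, a, o, v, o)
  "vvvoaoovo" → prefix "v" already present; 8 new (v, v, o, a, o, o, v, o)
  "vavaavvv" → prefix "v" already present; 7 new (a, v, a, a, v, v, v)
Total nodes = 4 + 5 + 4 + 7 + 3 + 7 + 8 + 7 = 45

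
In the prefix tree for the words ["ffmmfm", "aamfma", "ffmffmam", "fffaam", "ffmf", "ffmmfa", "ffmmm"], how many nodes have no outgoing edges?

A leaf is a node with no children — equivalently, the end of a word that is not a proper prefix of any other stored word.
Those words: "aamfma", "fffaam", "ffmffmam", "ffmmfa", "ffmmfm", "ffmmm"
Leaf count: 6

6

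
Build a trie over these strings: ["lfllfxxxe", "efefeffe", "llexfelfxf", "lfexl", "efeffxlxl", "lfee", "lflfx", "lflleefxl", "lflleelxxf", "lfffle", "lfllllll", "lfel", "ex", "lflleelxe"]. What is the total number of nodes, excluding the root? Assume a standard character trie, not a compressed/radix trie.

Trace insertions, counting only characters that open a new branch:
  "lfllfxxxe" → 9 new (l, f, l, l, f, x, x, x, e)
  "efefeffe" → 8 new (e, f, e, f, e, f, f, e)
  "llexfelfxf" → prefix "l" already present; 9 new (l, e, x, f, e, l, f, x, f)
  "lfexl" → prefix "lf" already present; 3 new (e, x, l)
  "efeffxlxl" → prefix "efef" already present; 5 new (f, x, l, x, l)
  "lfee" → prefix "lfe" already present; 1 new (e)
  "lflfx" → prefix "lfl" already present; 2 new (f, x)
  "lflleefxl" → prefix "lfll" already present; 5 new (e, e, f, x, l)
  "lflleelxxf" → prefix "lfllee" already present; 4 new (l, x, x, f)
  "lfffle" → prefix "lf" already present; 4 new (f, f, l, e)
  "lfllllll" → prefix "lfll" already present; 4 new (l, l, l, l)
  "lfel" → prefix "lfe" already present; 1 new (l)
  "ex" → prefix "e" already present; 1 new (x)
  "lflleelxe" → prefix "lflleelx" already present; 1 new (e)
Total nodes = 9 + 8 + 9 + 3 + 5 + 1 + 2 + 5 + 4 + 4 + 4 + 1 + 1 + 1 = 57

57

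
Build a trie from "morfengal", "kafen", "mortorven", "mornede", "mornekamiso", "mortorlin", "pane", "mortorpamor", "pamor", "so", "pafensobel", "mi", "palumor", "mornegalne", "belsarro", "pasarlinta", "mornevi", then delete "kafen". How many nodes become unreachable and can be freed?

5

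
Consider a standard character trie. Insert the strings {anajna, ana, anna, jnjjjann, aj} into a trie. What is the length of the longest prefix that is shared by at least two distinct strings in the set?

3

Equivalently: take the maximum, over all pairs, of their longest common prefix length.
e.g. "ana" and "anajna" share the prefix "ana" of length 3; no pair shares a longer one.
Longest shared-prefix length: 3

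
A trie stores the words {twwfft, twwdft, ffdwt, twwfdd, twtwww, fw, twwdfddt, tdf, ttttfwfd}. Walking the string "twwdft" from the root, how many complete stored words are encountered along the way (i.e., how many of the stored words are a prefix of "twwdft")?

1

Check each prefix of "twwdft" against the stored set — each match is an end-marker on the path.
Prefixes of the query that are stored words: "twwdft"
Count: 1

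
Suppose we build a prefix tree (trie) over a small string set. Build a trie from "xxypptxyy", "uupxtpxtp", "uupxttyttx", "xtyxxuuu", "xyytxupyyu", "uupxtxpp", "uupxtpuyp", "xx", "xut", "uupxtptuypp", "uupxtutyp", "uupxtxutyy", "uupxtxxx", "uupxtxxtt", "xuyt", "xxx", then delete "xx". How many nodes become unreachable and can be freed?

0

After clearing the end-marker at "xx", prune upward until reaching a node still needed by another word.
Every node on "xx" is still needed (e.g. by "xxypptxyy"), so nothing is freed.
Nodes removed: 0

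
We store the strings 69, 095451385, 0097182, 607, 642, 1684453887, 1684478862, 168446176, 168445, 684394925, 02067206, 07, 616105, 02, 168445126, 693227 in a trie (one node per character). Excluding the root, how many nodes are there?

68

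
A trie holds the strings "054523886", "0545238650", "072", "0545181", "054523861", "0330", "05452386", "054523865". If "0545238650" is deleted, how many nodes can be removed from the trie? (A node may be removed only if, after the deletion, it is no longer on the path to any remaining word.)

1

After clearing the end-marker at "0545238650", prune upward until reaching a node still needed by another word.
The suffix "0" (1 node) is used only by "0545238650"; "054523865" is itself a stored word, so pruning stops there.
Nodes removed: 1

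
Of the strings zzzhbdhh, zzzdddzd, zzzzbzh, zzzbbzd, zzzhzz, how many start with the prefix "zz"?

5

Walk to "zz"; the words in its subtree are exactly those with that prefix.
Matches: "zzzbbzd", "zzzdddzd", "zzzhbdhh", "zzzhzz", "zzzzbzh"
Count: 5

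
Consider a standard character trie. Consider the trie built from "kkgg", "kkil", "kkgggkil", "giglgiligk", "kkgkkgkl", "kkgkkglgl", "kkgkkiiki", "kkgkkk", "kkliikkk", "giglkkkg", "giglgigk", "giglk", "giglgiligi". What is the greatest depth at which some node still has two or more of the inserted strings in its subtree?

Equivalently: take the maximum, over all pairs, of their longest common prefix length.
e.g. "giglgiligi" and "giglgiligk" share the prefix "giglgilig" of length 9; no pair shares a longer one.
Longest shared-prefix length: 9

9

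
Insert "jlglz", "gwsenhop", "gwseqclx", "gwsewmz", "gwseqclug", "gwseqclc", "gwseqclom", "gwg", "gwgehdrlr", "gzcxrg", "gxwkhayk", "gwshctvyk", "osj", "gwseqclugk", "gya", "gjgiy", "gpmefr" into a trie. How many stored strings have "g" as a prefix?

15

Traverse to the node for "g", then collect every word in that subtree.
Matches: "gjgiy", "gpmefr", "gwg", "gwgehdrlr", "gwsenhop", "gwseqclc", "gwseqclom", "gwseqclug", "gwseqclugk", "gwseqclx", "gwsewmz", "gwshctvyk", "gxwkhayk", "gya", "gzcxrg"
Count: 15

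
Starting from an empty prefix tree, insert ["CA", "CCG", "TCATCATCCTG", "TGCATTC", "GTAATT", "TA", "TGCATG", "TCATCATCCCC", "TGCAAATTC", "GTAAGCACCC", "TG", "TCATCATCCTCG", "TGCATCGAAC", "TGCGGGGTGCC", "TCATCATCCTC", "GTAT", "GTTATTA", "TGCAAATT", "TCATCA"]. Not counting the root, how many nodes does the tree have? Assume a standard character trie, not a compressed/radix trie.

63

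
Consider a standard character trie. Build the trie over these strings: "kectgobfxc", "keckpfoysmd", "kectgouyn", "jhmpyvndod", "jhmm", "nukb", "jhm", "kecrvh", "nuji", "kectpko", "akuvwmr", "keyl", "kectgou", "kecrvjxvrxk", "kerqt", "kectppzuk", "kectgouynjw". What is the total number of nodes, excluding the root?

Count nodes per top-level branch (shared prefixes stored once):
  'a'-branch (akuvwmr): 7 nodes
  'j'-branch (jhm, jhmm, jhmpyvndod): 11 nodes
  'k'-branch (keckpfoysmd, kecrvh, kecrvjxvrxk, kectgobfxc, kectgou, kectgouyn, kectgouynjw, kectpko, kectppzuk, kerqt, keyl): 44 nodes
  'n'-branch (nuji, nukb): 6 nodes
Sum: 68

68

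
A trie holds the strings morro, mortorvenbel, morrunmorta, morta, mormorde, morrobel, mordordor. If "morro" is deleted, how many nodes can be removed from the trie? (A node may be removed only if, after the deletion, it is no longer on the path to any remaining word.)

Walk "morro" from the leaf back toward the root, removing each node that no remaining word uses.
Every node on "morro" is still needed (e.g. by "morrobel"), so nothing is freed.
Nodes removed: 0

0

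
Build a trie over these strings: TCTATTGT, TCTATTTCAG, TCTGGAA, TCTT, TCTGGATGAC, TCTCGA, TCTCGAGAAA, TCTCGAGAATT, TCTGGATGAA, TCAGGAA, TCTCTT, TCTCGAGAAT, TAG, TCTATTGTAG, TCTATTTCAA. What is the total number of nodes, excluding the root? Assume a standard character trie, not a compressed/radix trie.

Trace insertions, counting only characters that open a new branch:
  "TCTATTGT" → 8 new (T, C, T, A, T, T, G, T)
  "TCTATTTCAG" → prefix "TCTATT" already present; 4 new (T, C, A, G)
  "TCTGGAA" → prefix "TCT" already present; 4 new (G, G, A, A)
  "TCTT" → prefix "TCT" already present; 1 new (T)
  "TCTGGATGAC" → prefix "TCTGGA" already present; 4 new (T, G, A, C)
  "TCTCGA" → prefix "TCT" already present; 3 new (C, G, A)
  "TCTCGAGAAA" → prefix "TCTCGA" already present; 4 new (G, A, A, A)
  "TCTCGAGAATT" → prefix "TCTCGAGAA" already present; 2 new (T, T)
  "TCTGGATGAA" → prefix "TCTGGATGA" already present; 1 new (A)
  "TCAGGAA" → prefix "TC" already present; 5 new (A, G, G, A, A)
  "TCTCTT" → prefix "TCTC" already present; 2 new (T, T)
  "TCTCGAGAAT" → prefix "TCTCGAGAAT" already present; 0 new (none)
  "TAG" → prefix "T" already present; 2 new (A, G)
  "TCTATTGTAG" → prefix "TCTATTGT" already present; 2 new (A, G)
  "TCTATTTCAA" → prefix "TCTATTTCA" already present; 1 new (A)
Total nodes = 8 + 4 + 4 + 1 + 4 + 3 + 4 + 2 + 1 + 5 + 2 + 0 + 2 + 2 + 1 = 43

43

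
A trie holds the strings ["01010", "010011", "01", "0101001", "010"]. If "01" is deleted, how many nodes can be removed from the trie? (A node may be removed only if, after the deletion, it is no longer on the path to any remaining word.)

0

A node on "01"'s path can go only if nothing else ends at it or branches off below it.
Every node on "01" is still needed (e.g. by "01010"), so nothing is freed.
Nodes removed: 0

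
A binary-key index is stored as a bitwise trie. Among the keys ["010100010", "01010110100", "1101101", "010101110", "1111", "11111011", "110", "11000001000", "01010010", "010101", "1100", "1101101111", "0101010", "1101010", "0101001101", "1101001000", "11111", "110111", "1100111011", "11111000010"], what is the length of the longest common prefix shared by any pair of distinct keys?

7

Equivalently: take the maximum, over all pairs, of their longest common prefix length.
e.g. "01010010" and "0101001101" share the prefix "0101001" of length 7; no pair shares a longer one.
Longest shared-prefix length: 7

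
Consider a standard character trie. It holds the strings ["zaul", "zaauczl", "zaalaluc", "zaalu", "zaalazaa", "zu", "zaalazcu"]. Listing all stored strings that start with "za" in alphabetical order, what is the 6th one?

Filter for "za…" and sort: "zaalaluc", "zaalazaa", "zaalazcu", "zaalu", "zaauczl", "zaul"
Position 6: zaul

zaul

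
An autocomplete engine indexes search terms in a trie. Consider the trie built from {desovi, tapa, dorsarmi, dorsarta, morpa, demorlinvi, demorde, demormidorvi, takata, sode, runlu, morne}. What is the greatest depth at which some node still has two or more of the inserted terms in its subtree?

Look for the deepest trie node that still has at least two words in its subtree.
"dorsarmi" and "dorsarta" agree on "dorsar" (6 characters) before diverging; nothing deeper is shared.
Longest shared-prefix length: 6

6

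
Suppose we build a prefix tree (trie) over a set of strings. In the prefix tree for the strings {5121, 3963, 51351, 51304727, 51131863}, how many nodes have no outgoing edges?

5

A leaf is a node with no children — equivalently, the end of a word that is not a proper prefix of any other stored word.
Those words: "3963", "51131863", "5121", "51304727", "51351"
Leaf count: 5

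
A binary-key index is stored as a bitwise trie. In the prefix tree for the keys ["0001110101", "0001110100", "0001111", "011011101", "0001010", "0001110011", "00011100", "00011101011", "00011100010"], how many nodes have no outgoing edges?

A leaf is a node with no children — equivalently, the end of a word that is not a proper prefix of any other stored word.
Those words: "0001010", "00011100010", "0001110011", "0001110100", "00011101011", "0001111", "011011101"
Leaf count: 7

7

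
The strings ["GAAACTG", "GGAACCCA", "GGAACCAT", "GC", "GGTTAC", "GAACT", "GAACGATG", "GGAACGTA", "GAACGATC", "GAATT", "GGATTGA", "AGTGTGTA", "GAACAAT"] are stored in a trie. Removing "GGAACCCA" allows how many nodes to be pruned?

2

After clearing the end-marker at "GGAACCCA", prune upward until reaching a node still needed by another word.
The suffix "CA" (2 nodes) is used only by "GGAACCCA"; the node for "GGAACC" still has the child "A", so pruning stops there.
Nodes removed: 2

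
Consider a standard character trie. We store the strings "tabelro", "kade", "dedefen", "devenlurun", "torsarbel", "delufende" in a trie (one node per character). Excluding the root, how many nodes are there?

41

Count nodes per top-level branch (shared prefixes stored once):
  'd'-branch (dedefen, delufende, devenlurun): 22 nodes
  'k'-branch (kade): 4 nodes
  't'-branch (tabelro, torsarbel): 15 nodes
Sum: 41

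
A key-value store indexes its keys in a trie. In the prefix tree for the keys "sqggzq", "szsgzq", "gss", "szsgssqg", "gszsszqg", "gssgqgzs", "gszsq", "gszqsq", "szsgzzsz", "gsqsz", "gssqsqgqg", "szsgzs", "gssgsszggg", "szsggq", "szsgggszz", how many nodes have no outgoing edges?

14

A leaf is a node with no children — equivalently, the end of a word that is not a proper prefix of any other stored word.
Those words: "gsqsz", "gssgqgzs", "gssgsszggg", "gssqsqgqg", "gszqsq", "gszsq", "gszsszqg", "sqggzq", "szsgggszz", "szsggq", "szsgssqg", "szsgzq", "szsgzs", "szsgzzsz"
Leaf count: 14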